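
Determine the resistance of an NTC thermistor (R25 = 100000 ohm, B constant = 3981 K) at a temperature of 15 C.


NTC thermistor equation: Rt = R25 * exp(B * (1/T - 1/T25)).
T in Kelvin: 288.15 K, T25 = 298.15 K
1/T - 1/T25 = 1/288.15 - 1/298.15 = 0.0001164
B * (1/T - 1/T25) = 3981 * 0.0001164 = 0.4634
Rt = 100000 * exp(0.4634) = 158944.0 ohm

158944.0 ohm


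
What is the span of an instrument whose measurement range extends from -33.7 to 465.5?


Span = upper range - lower range.
Span = 465.5 - (-33.7)
Span = 499.2

499.2


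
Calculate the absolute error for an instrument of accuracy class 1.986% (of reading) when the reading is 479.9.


Absolute error = (accuracy% / 100) * reading.
Error = (1.986 / 100) * 479.9
Error = 0.01986 * 479.9
Error = 9.5308

9.5308


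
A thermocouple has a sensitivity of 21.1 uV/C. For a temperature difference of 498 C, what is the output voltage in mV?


The thermocouple output V = sensitivity * dT.
V = 21.1 uV/C * 498 C
V = 10507.8 uV
V = 10.508 mV

10.508 mV


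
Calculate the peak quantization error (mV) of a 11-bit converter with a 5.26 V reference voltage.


The maximum quantization error is +/- LSB/2.
LSB = Vref / 2^n = 5.26 / 2048 = 0.00256836 V
Max error = LSB / 2 = 0.00256836 / 2 = 0.00128418 V
Max error = 1.2842 mV

1.2842 mV


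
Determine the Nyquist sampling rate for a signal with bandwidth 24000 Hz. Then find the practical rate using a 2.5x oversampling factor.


By Nyquist theorem, fs_min = 2 * fmax.
fs_min = 2 * 24000 = 48000 Hz
Practical rate = 2.5 * fs_min = 2.5 * 48000 = 120000 Hz

fs_min = 48000 Hz, fs_practical = 120000 Hz


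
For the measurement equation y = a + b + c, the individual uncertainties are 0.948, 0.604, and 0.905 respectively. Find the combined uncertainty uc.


For a sum of independent quantities, uc = sqrt(u1^2 + u2^2 + u3^2).
uc = sqrt(0.948^2 + 0.604^2 + 0.905^2)
uc = sqrt(0.898704 + 0.364816 + 0.819025)
uc = 1.4431

1.4431


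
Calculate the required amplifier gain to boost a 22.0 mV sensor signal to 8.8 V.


Gain = Vout / Vin (converting to same units).
G = 8.8 V / 22.0 mV
G = 8800.0 mV / 22.0 mV
G = 400.0

400.0


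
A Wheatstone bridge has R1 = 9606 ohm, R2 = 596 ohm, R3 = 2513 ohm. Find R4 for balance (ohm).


At balance: R1*R4 = R2*R3, so R4 = R2*R3/R1.
R4 = 596 * 2513 / 9606
R4 = 1497748 / 9606
R4 = 155.92 ohm

155.92 ohm


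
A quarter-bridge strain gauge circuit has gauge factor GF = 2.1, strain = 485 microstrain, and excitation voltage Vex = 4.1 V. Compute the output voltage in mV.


Quarter bridge output: Vout = (GF * epsilon * Vex) / 4.
Vout = (2.1 * 485e-6 * 4.1) / 4
Vout = 0.00417585 / 4 V
Vout = 0.00104396 V = 1.044 mV

1.044 mV


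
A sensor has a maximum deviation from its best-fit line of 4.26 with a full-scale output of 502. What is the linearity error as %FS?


Linearity error = (max deviation / full scale) * 100%.
Linearity = (4.26 / 502) * 100
Linearity = 0.849 %FS

0.849 %FS


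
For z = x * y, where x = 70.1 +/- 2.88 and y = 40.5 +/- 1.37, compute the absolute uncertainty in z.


For a product z = x*y, the relative uncertainty is:
uz/z = sqrt((ux/x)^2 + (uy/y)^2)
Relative uncertainties: ux/x = 2.88/70.1 = 0.041084
uy/y = 1.37/40.5 = 0.033827
z = 70.1 * 40.5 = 2839.0
uz = 2839.0 * sqrt(0.041084^2 + 0.033827^2) = 151.089

151.089


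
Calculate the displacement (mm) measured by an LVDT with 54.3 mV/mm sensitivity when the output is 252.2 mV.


Displacement = Vout / sensitivity.
d = 252.2 / 54.3
d = 4.645 mm

4.645 mm


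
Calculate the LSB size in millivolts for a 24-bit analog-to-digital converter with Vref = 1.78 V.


The resolution (LSB) of an ADC is Vref / 2^n.
LSB = 1.78 / 2^24
LSB = 1.78 / 16777216
LSB = 1.1e-07 V = 0.0001061 mV

0.0001061 mV


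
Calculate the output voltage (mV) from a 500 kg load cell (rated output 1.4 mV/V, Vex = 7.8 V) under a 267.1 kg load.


Vout = rated_output * Vex * (load / capacity).
Vout = 1.4 * 7.8 * (267.1 / 500)
Vout = 1.4 * 7.8 * 0.5342
Vout = 5.833 mV

5.833 mV


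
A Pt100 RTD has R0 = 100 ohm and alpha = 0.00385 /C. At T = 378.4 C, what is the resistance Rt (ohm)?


The RTD equation: Rt = R0 * (1 + alpha * T).
Rt = 100 * (1 + 0.00385 * 378.4)
Rt = 100 * (1 + 1.45684)
Rt = 100 * 2.45684
Rt = 245.684 ohm

245.684 ohm


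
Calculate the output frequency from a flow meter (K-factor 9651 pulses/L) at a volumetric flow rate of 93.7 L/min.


Frequency = K * Q / 60 (converting L/min to L/s).
f = 9651 * 93.7 / 60
f = 904298.7 / 60
f = 15071.65 Hz

15071.65 Hz


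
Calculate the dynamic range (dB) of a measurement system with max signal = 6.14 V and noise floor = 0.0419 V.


Dynamic range = 20 * log10(Vmax / Vnoise).
DR = 20 * log10(6.14 / 0.0419)
DR = 20 * log10(146.54)
DR = 43.32 dB

43.32 dB


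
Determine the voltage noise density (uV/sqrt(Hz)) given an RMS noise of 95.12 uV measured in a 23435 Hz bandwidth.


Noise spectral density = Vrms / sqrt(BW).
NSD = 95.12 / sqrt(23435)
NSD = 95.12 / 153.0849
NSD = 0.6214 uV/sqrt(Hz)

0.6214 uV/sqrt(Hz)


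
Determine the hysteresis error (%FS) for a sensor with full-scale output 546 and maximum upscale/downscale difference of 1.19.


Hysteresis = (max difference / full scale) * 100%.
H = (1.19 / 546) * 100
H = 0.218 %FS

0.218 %FS


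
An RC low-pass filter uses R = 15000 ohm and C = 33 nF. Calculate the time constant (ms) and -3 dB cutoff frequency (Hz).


Time constant: tau = R * C.
tau = 15000 * 3.30e-08 = 0.000495 s
tau = 0.495 ms
Cutoff frequency: fc = 1 / (2*pi*R*C).
fc = 1 / (2*pi*0.000495) = 321.53 Hz

tau = 0.495 ms, fc = 321.53 Hz


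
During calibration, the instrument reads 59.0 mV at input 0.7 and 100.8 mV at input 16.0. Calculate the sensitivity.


Sensitivity = (y2 - y1) / (x2 - x1).
S = (100.8 - 59.0) / (16.0 - 0.7)
S = 41.8 / 15.3
S = 2.732 mV/unit

2.732 mV/unit


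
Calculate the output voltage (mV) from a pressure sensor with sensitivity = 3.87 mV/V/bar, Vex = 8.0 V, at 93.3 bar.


Output = sensitivity * Vex * P.
Vout = 3.87 * 8.0 * 93.3
Vout = 30.96 * 93.3
Vout = 2888.57 mV

2888.57 mV


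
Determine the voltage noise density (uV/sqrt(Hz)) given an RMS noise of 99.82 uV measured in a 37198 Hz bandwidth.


Noise spectral density = Vrms / sqrt(BW).
NSD = 99.82 / sqrt(37198)
NSD = 99.82 / 192.8678
NSD = 0.5176 uV/sqrt(Hz)

0.5176 uV/sqrt(Hz)


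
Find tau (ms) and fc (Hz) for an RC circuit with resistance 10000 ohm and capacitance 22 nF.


Time constant: tau = R * C.
tau = 10000 * 2.20e-08 = 0.00022 s
tau = 0.22 ms
Cutoff frequency: fc = 1 / (2*pi*R*C).
fc = 1 / (2*pi*0.00022) = 723.43 Hz

tau = 0.22 ms, fc = 723.43 Hz


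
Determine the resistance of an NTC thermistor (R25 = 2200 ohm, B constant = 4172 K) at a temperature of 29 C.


NTC thermistor equation: Rt = R25 * exp(B * (1/T - 1/T25)).
T in Kelvin: 302.15 K, T25 = 298.15 K
1/T - 1/T25 = 1/302.15 - 1/298.15 = -4.44e-05
B * (1/T - 1/T25) = 4172 * -4.44e-05 = -0.1852
Rt = 2200 * exp(-0.1852) = 1828.0 ohm

1828.0 ohm


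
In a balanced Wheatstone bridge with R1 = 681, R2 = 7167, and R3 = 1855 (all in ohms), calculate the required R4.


At balance: R1*R4 = R2*R3, so R4 = R2*R3/R1.
R4 = 7167 * 1855 / 681
R4 = 13294785 / 681
R4 = 19522.44 ohm

19522.44 ohm


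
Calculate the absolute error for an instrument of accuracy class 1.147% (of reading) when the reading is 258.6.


Absolute error = (accuracy% / 100) * reading.
Error = (1.147 / 100) * 258.6
Error = 0.01147 * 258.6
Error = 2.9661

2.9661


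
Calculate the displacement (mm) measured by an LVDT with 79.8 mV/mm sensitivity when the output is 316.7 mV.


Displacement = Vout / sensitivity.
d = 316.7 / 79.8
d = 3.969 mm

3.969 mm


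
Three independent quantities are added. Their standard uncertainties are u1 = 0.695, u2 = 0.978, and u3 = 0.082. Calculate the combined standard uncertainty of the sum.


For a sum of independent quantities, uc = sqrt(u1^2 + u2^2 + u3^2).
uc = sqrt(0.695^2 + 0.978^2 + 0.082^2)
uc = sqrt(0.483025 + 0.956484 + 0.006724)
uc = 1.2026

1.2026


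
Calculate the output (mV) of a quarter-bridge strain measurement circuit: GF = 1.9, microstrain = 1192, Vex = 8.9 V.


Quarter bridge output: Vout = (GF * epsilon * Vex) / 4.
Vout = (1.9 * 1192e-6 * 8.9) / 4
Vout = 0.02015672 / 4 V
Vout = 0.00503918 V = 5.0392 mV

5.0392 mV


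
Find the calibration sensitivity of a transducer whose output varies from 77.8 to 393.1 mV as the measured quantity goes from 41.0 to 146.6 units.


Sensitivity = (y2 - y1) / (x2 - x1).
S = (393.1 - 77.8) / (146.6 - 41.0)
S = 315.3 / 105.6
S = 2.9858 mV/unit

2.9858 mV/unit


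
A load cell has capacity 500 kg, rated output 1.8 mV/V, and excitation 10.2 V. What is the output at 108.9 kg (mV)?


Vout = rated_output * Vex * (load / capacity).
Vout = 1.8 * 10.2 * (108.9 / 500)
Vout = 1.8 * 10.2 * 0.2178
Vout = 3.999 mV

3.999 mV


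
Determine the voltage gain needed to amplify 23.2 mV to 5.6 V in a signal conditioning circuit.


Gain = Vout / Vin (converting to same units).
G = 5.6 V / 23.2 mV
G = 5600.0 mV / 23.2 mV
G = 241.38

241.38


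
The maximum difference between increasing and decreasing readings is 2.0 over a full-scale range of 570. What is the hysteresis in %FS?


Hysteresis = (max difference / full scale) * 100%.
H = (2.0 / 570) * 100
H = 0.351 %FS

0.351 %FS


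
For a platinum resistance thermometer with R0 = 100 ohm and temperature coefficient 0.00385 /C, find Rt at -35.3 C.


The RTD equation: Rt = R0 * (1 + alpha * T).
Rt = 100 * (1 + 0.00385 * -35.3)
Rt = 100 * (1 + -0.135905)
Rt = 100 * 0.864095
Rt = 86.41 ohm

86.41 ohm


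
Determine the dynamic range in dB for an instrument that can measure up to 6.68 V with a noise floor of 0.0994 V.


Dynamic range = 20 * log10(Vmax / Vnoise).
DR = 20 * log10(6.68 / 0.0994)
DR = 20 * log10(67.2)
DR = 36.55 dB

36.55 dB


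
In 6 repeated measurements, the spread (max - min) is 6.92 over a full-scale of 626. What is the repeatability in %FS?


Repeatability = (spread / full scale) * 100%.
R = (6.92 / 626) * 100
R = 1.105 %FS

1.105 %FS


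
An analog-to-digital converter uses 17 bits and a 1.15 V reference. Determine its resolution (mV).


The resolution (LSB) of an ADC is Vref / 2^n.
LSB = 1.15 / 2^17
LSB = 1.15 / 131072
LSB = 8.77e-06 V = 0.0087738 mV

0.0087738 mV


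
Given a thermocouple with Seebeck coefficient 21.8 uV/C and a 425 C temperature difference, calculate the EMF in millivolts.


The thermocouple output V = sensitivity * dT.
V = 21.8 uV/C * 425 C
V = 9265.0 uV
V = 9.265 mV

9.265 mV


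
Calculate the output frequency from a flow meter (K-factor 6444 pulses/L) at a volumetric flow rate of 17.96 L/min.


Frequency = K * Q / 60 (converting L/min to L/s).
f = 6444 * 17.96 / 60
f = 115734.24 / 60
f = 1928.9 Hz

1928.9 Hz


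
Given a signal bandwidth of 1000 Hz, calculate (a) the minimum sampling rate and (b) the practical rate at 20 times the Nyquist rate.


By Nyquist theorem, fs_min = 2 * fmax.
fs_min = 2 * 1000 = 2000 Hz
Practical rate = 20 * fs_min = 20 * 2000 = 40000 Hz

fs_min = 2000 Hz, fs_practical = 40000 Hz


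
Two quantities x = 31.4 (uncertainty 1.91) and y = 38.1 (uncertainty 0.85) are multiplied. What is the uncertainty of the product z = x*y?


For a product z = x*y, the relative uncertainty is:
uz/z = sqrt((ux/x)^2 + (uy/y)^2)
Relative uncertainties: ux/x = 1.91/31.4 = 0.060828
uy/y = 0.85/38.1 = 0.02231
z = 31.4 * 38.1 = 1196.3
uz = 1196.3 * sqrt(0.060828^2 + 0.02231^2) = 77.511

77.511


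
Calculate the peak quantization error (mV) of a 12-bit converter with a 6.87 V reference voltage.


The maximum quantization error is +/- LSB/2.
LSB = Vref / 2^n = 6.87 / 4096 = 0.00167725 V
Max error = LSB / 2 = 0.00167725 / 2 = 0.00083862 V
Max error = 0.8386 mV

0.8386 mV


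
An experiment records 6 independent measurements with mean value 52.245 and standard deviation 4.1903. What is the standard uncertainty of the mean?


The standard uncertainty for Type A evaluation is u = s / sqrt(n).
u = 4.1903 / sqrt(6)
u = 4.1903 / 2.4495
u = 1.7107

1.7107


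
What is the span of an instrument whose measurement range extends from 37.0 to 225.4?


Span = upper range - lower range.
Span = 225.4 - (37.0)
Span = 188.4

188.4


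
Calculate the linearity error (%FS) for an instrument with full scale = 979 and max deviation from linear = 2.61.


Linearity error = (max deviation / full scale) * 100%.
Linearity = (2.61 / 979) * 100
Linearity = 0.267 %FS

0.267 %FS


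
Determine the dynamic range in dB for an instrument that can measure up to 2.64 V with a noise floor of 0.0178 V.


Dynamic range = 20 * log10(Vmax / Vnoise).
DR = 20 * log10(2.64 / 0.0178)
DR = 20 * log10(148.31)
DR = 43.42 dB

43.42 dB


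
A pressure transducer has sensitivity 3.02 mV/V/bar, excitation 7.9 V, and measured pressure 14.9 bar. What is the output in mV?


Output = sensitivity * Vex * P.
Vout = 3.02 * 7.9 * 14.9
Vout = 23.858 * 14.9
Vout = 355.48 mV

355.48 mV


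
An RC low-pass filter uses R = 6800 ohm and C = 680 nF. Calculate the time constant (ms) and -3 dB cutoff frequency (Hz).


Time constant: tau = R * C.
tau = 6800 * 6.80e-07 = 0.004624 s
tau = 4.624 ms
Cutoff frequency: fc = 1 / (2*pi*R*C).
fc = 1 / (2*pi*0.004624) = 34.42 Hz

tau = 4.624 ms, fc = 34.42 Hz


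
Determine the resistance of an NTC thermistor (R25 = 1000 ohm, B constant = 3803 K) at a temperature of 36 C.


NTC thermistor equation: Rt = R25 * exp(B * (1/T - 1/T25)).
T in Kelvin: 309.15 K, T25 = 298.15 K
1/T - 1/T25 = 1/309.15 - 1/298.15 = -0.00011934
B * (1/T - 1/T25) = 3803 * -0.00011934 = -0.4539
Rt = 1000 * exp(-0.4539) = 635.2 ohm

635.2 ohm


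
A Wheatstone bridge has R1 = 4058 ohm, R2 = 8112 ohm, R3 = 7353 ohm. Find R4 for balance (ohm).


At balance: R1*R4 = R2*R3, so R4 = R2*R3/R1.
R4 = 8112 * 7353 / 4058
R4 = 59647536 / 4058
R4 = 14698.75 ohm

14698.75 ohm


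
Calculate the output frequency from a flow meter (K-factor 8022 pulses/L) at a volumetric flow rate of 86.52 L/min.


Frequency = K * Q / 60 (converting L/min to L/s).
f = 8022 * 86.52 / 60
f = 694063.44 / 60
f = 11567.72 Hz

11567.72 Hz


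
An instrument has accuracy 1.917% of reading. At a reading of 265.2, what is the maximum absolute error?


Absolute error = (accuracy% / 100) * reading.
Error = (1.917 / 100) * 265.2
Error = 0.01917 * 265.2
Error = 5.0839

5.0839


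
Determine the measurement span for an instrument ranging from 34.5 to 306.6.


Span = upper range - lower range.
Span = 306.6 - (34.5)
Span = 272.1

272.1


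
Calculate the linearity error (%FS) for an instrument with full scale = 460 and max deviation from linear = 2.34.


Linearity error = (max deviation / full scale) * 100%.
Linearity = (2.34 / 460) * 100
Linearity = 0.509 %FS

0.509 %FS


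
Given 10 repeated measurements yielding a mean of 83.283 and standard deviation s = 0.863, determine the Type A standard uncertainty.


The standard uncertainty for Type A evaluation is u = s / sqrt(n).
u = 0.863 / sqrt(10)
u = 0.863 / 3.1623
u = 0.2729

0.2729


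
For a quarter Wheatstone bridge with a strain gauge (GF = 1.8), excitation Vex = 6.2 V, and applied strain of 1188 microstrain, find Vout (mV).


Quarter bridge output: Vout = (GF * epsilon * Vex) / 4.
Vout = (1.8 * 1188e-6 * 6.2) / 4
Vout = 0.01325808 / 4 V
Vout = 0.00331452 V = 3.3145 mV

3.3145 mV


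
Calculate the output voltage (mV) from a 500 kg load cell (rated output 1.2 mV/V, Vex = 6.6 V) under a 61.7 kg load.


Vout = rated_output * Vex * (load / capacity).
Vout = 1.2 * 6.6 * (61.7 / 500)
Vout = 1.2 * 6.6 * 0.1234
Vout = 0.977 mV

0.977 mV


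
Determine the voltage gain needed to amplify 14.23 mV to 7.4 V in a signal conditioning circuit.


Gain = Vout / Vin (converting to same units).
G = 7.4 V / 14.23 mV
G = 7400.0 mV / 14.23 mV
G = 520.03

520.03


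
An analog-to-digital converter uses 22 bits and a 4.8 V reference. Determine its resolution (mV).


The resolution (LSB) of an ADC is Vref / 2^n.
LSB = 4.8 / 2^22
LSB = 4.8 / 4194304
LSB = 1.14e-06 V = 0.00114441 mV

0.00114441 mV


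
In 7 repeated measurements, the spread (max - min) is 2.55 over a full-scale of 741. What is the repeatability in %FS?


Repeatability = (spread / full scale) * 100%.
R = (2.55 / 741) * 100
R = 0.344 %FS

0.344 %FS


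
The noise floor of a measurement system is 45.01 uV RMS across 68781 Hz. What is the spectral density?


Noise spectral density = Vrms / sqrt(BW).
NSD = 45.01 / sqrt(68781)
NSD = 45.01 / 262.2613
NSD = 0.1716 uV/sqrt(Hz)

0.1716 uV/sqrt(Hz)


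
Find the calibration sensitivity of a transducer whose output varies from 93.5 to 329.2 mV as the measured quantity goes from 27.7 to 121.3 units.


Sensitivity = (y2 - y1) / (x2 - x1).
S = (329.2 - 93.5) / (121.3 - 27.7)
S = 235.7 / 93.6
S = 2.5182 mV/unit

2.5182 mV/unit


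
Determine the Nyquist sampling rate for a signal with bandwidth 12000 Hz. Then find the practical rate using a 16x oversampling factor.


By Nyquist theorem, fs_min = 2 * fmax.
fs_min = 2 * 12000 = 24000 Hz
Practical rate = 16 * fs_min = 16 * 24000 = 384000 Hz

fs_min = 24000 Hz, fs_practical = 384000 Hz


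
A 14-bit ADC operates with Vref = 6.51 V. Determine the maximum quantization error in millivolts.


The maximum quantization error is +/- LSB/2.
LSB = Vref / 2^n = 6.51 / 16384 = 0.00039734 V
Max error = LSB / 2 = 0.00039734 / 2 = 0.00019867 V
Max error = 0.1987 mV

0.1987 mV


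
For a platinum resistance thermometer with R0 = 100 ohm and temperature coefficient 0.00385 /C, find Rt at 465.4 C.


The RTD equation: Rt = R0 * (1 + alpha * T).
Rt = 100 * (1 + 0.00385 * 465.4)
Rt = 100 * (1 + 1.79179)
Rt = 100 * 2.79179
Rt = 279.179 ohm

279.179 ohm


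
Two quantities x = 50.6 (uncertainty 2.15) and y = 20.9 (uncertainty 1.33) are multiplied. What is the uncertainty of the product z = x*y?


For a product z = x*y, the relative uncertainty is:
uz/z = sqrt((ux/x)^2 + (uy/y)^2)
Relative uncertainties: ux/x = 2.15/50.6 = 0.04249
uy/y = 1.33/20.9 = 0.063636
z = 50.6 * 20.9 = 1057.5
uz = 1057.5 * sqrt(0.04249^2 + 0.063636^2) = 80.921

80.921


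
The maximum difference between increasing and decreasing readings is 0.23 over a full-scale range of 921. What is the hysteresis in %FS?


Hysteresis = (max difference / full scale) * 100%.
H = (0.23 / 921) * 100
H = 0.025 %FS

0.025 %FS


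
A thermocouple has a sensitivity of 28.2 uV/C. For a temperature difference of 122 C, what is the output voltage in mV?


The thermocouple output V = sensitivity * dT.
V = 28.2 uV/C * 122 C
V = 3440.4 uV
V = 3.44 mV

3.44 mV


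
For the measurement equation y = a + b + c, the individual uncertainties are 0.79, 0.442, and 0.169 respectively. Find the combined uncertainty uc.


For a sum of independent quantities, uc = sqrt(u1^2 + u2^2 + u3^2).
uc = sqrt(0.79^2 + 0.442^2 + 0.169^2)
uc = sqrt(0.6241 + 0.195364 + 0.028561)
uc = 0.9209

0.9209


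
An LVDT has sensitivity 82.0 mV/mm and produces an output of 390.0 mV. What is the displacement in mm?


Displacement = Vout / sensitivity.
d = 390.0 / 82.0
d = 4.756 mm

4.756 mm


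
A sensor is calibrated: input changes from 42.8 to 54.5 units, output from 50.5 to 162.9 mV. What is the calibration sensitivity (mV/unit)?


Sensitivity = (y2 - y1) / (x2 - x1).
S = (162.9 - 50.5) / (54.5 - 42.8)
S = 112.4 / 11.7
S = 9.6068 mV/unit

9.6068 mV/unit


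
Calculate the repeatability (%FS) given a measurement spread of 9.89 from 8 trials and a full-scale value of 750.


Repeatability = (spread / full scale) * 100%.
R = (9.89 / 750) * 100
R = 1.319 %FS

1.319 %FS


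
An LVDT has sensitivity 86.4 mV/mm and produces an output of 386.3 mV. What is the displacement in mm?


Displacement = Vout / sensitivity.
d = 386.3 / 86.4
d = 4.471 mm

4.471 mm


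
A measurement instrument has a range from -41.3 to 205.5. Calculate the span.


Span = upper range - lower range.
Span = 205.5 - (-41.3)
Span = 246.8

246.8


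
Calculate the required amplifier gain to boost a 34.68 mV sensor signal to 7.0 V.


Gain = Vout / Vin (converting to same units).
G = 7.0 V / 34.68 mV
G = 7000.0 mV / 34.68 mV
G = 201.85

201.85


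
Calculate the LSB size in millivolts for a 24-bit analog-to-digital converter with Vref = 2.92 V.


The resolution (LSB) of an ADC is Vref / 2^n.
LSB = 2.92 / 2^24
LSB = 2.92 / 16777216
LSB = 1.7e-07 V = 0.00017405 mV

0.00017405 mV


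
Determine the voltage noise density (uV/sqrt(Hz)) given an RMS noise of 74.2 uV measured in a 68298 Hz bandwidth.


Noise spectral density = Vrms / sqrt(BW).
NSD = 74.2 / sqrt(68298)
NSD = 74.2 / 261.3389
NSD = 0.2839 uV/sqrt(Hz)

0.2839 uV/sqrt(Hz)


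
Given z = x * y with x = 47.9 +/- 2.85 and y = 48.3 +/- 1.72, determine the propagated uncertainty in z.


For a product z = x*y, the relative uncertainty is:
uz/z = sqrt((ux/x)^2 + (uy/y)^2)
Relative uncertainties: ux/x = 2.85/47.9 = 0.059499
uy/y = 1.72/48.3 = 0.035611
z = 47.9 * 48.3 = 2313.6
uz = 2313.6 * sqrt(0.059499^2 + 0.035611^2) = 160.427

160.427


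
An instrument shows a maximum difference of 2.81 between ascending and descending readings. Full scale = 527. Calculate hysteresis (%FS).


Hysteresis = (max difference / full scale) * 100%.
H = (2.81 / 527) * 100
H = 0.533 %FS

0.533 %FS


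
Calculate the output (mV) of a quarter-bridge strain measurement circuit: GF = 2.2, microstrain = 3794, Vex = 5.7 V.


Quarter bridge output: Vout = (GF * epsilon * Vex) / 4.
Vout = (2.2 * 3794e-6 * 5.7) / 4
Vout = 0.04757676 / 4 V
Vout = 0.01189419 V = 11.8942 mV

11.8942 mV


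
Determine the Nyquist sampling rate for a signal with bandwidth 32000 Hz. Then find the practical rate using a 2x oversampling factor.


By Nyquist theorem, fs_min = 2 * fmax.
fs_min = 2 * 32000 = 64000 Hz
Practical rate = 2 * fs_min = 2 * 64000 = 128000 Hz

fs_min = 64000 Hz, fs_practical = 128000 Hz


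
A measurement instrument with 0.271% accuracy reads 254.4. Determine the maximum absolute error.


Absolute error = (accuracy% / 100) * reading.
Error = (0.271 / 100) * 254.4
Error = 0.00271 * 254.4
Error = 0.6894

0.6894


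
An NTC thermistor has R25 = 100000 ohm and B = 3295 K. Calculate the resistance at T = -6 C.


NTC thermistor equation: Rt = R25 * exp(B * (1/T - 1/T25)).
T in Kelvin: 267.15 K, T25 = 298.15 K
1/T - 1/T25 = 1/267.15 - 1/298.15 = 0.0003892
B * (1/T - 1/T25) = 3295 * 0.0003892 = 1.2824
Rt = 100000 * exp(1.2824) = 360532.0 ohm

360532.0 ohm


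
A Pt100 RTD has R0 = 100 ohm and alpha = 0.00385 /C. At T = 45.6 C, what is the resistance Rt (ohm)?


The RTD equation: Rt = R0 * (1 + alpha * T).
Rt = 100 * (1 + 0.00385 * 45.6)
Rt = 100 * (1 + 0.17556)
Rt = 100 * 1.17556
Rt = 117.556 ohm

117.556 ohm


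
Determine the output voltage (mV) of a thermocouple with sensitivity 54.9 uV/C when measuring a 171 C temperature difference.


The thermocouple output V = sensitivity * dT.
V = 54.9 uV/C * 171 C
V = 9387.9 uV
V = 9.388 mV

9.388 mV


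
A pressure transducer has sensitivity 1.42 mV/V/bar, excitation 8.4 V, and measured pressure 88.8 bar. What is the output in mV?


Output = sensitivity * Vex * P.
Vout = 1.42 * 8.4 * 88.8
Vout = 11.928 * 88.8
Vout = 1059.21 mV

1059.21 mV


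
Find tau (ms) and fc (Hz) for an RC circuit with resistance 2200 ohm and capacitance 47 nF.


Time constant: tau = R * C.
tau = 2200 * 4.70e-08 = 0.0001034 s
tau = 0.1034 ms
Cutoff frequency: fc = 1 / (2*pi*R*C).
fc = 1 / (2*pi*0.0001034) = 1539.22 Hz

tau = 0.1034 ms, fc = 1539.22 Hz


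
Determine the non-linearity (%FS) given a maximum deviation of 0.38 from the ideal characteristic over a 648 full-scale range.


Linearity error = (max deviation / full scale) * 100%.
Linearity = (0.38 / 648) * 100
Linearity = 0.059 %FS

0.059 %FS


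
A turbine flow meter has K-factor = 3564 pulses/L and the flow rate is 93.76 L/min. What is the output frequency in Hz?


Frequency = K * Q / 60 (converting L/min to L/s).
f = 3564 * 93.76 / 60
f = 334160.64 / 60
f = 5569.34 Hz

5569.34 Hz


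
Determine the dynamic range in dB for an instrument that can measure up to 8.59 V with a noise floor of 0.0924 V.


Dynamic range = 20 * log10(Vmax / Vnoise).
DR = 20 * log10(8.59 / 0.0924)
DR = 20 * log10(92.97)
DR = 39.37 dB

39.37 dB


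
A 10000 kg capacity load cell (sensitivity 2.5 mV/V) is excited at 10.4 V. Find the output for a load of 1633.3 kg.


Vout = rated_output * Vex * (load / capacity).
Vout = 2.5 * 10.4 * (1633.3 / 10000)
Vout = 2.5 * 10.4 * 0.16333
Vout = 4.247 mV

4.247 mV


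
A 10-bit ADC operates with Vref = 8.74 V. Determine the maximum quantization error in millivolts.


The maximum quantization error is +/- LSB/2.
LSB = Vref / 2^n = 8.74 / 1024 = 0.00853516 V
Max error = LSB / 2 = 0.00853516 / 2 = 0.00426758 V
Max error = 4.2676 mV

4.2676 mV


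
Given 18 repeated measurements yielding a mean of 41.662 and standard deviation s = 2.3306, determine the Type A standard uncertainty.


The standard uncertainty for Type A evaluation is u = s / sqrt(n).
u = 2.3306 / sqrt(18)
u = 2.3306 / 4.2426
u = 0.5493

0.5493


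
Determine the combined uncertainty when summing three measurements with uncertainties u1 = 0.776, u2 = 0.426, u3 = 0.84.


For a sum of independent quantities, uc = sqrt(u1^2 + u2^2 + u3^2).
uc = sqrt(0.776^2 + 0.426^2 + 0.84^2)
uc = sqrt(0.602176 + 0.181476 + 0.7056)
uc = 1.2203

1.2203


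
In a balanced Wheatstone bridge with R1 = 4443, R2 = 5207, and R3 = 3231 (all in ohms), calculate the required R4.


At balance: R1*R4 = R2*R3, so R4 = R2*R3/R1.
R4 = 5207 * 3231 / 4443
R4 = 16823817 / 4443
R4 = 3786.59 ohm

3786.59 ohm


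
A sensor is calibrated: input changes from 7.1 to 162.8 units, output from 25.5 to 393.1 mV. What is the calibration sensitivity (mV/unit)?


Sensitivity = (y2 - y1) / (x2 - x1).
S = (393.1 - 25.5) / (162.8 - 7.1)
S = 367.6 / 155.7
S = 2.361 mV/unit

2.361 mV/unit


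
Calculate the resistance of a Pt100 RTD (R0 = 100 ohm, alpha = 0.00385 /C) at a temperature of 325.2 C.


The RTD equation: Rt = R0 * (1 + alpha * T).
Rt = 100 * (1 + 0.00385 * 325.2)
Rt = 100 * (1 + 1.25202)
Rt = 100 * 2.25202
Rt = 225.202 ohm

225.202 ohm


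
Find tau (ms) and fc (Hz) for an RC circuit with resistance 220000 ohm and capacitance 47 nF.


Time constant: tau = R * C.
tau = 220000 * 4.70e-08 = 0.01034 s
tau = 10.34 ms
Cutoff frequency: fc = 1 / (2*pi*R*C).
fc = 1 / (2*pi*0.01034) = 15.39 Hz

tau = 10.34 ms, fc = 15.39 Hz


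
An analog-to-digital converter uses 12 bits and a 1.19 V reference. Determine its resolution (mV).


The resolution (LSB) of an ADC is Vref / 2^n.
LSB = 1.19 / 2^12
LSB = 1.19 / 4096
LSB = 0.00029053 V = 0.29052734 mV

0.29052734 mV


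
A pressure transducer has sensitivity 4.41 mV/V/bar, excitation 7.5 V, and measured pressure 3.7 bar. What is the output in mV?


Output = sensitivity * Vex * P.
Vout = 4.41 * 7.5 * 3.7
Vout = 33.075 * 3.7
Vout = 122.38 mV

122.38 mV


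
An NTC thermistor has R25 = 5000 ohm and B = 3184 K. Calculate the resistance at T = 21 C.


NTC thermistor equation: Rt = R25 * exp(B * (1/T - 1/T25)).
T in Kelvin: 294.15 K, T25 = 298.15 K
1/T - 1/T25 = 1/294.15 - 1/298.15 = 4.561e-05
B * (1/T - 1/T25) = 3184 * 4.561e-05 = 0.1452
Rt = 5000 * exp(0.1452) = 5781.5 ohm

5781.5 ohm


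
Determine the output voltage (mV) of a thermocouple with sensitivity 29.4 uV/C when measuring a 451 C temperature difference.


The thermocouple output V = sensitivity * dT.
V = 29.4 uV/C * 451 C
V = 13259.4 uV
V = 13.259 mV

13.259 mV


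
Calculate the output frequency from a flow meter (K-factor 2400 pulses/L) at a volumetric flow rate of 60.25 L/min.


Frequency = K * Q / 60 (converting L/min to L/s).
f = 2400 * 60.25 / 60
f = 144600.0 / 60
f = 2410.0 Hz

2410.0 Hz


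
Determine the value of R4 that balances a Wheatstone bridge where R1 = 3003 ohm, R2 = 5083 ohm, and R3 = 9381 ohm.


At balance: R1*R4 = R2*R3, so R4 = R2*R3/R1.
R4 = 5083 * 9381 / 3003
R4 = 47683623 / 3003
R4 = 15878.66 ohm

15878.66 ohm


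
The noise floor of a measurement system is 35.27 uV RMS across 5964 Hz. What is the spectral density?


Noise spectral density = Vrms / sqrt(BW).
NSD = 35.27 / sqrt(5964)
NSD = 35.27 / 77.2269
NSD = 0.4567 uV/sqrt(Hz)

0.4567 uV/sqrt(Hz)


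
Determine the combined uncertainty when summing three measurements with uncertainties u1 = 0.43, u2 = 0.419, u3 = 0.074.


For a sum of independent quantities, uc = sqrt(u1^2 + u2^2 + u3^2).
uc = sqrt(0.43^2 + 0.419^2 + 0.074^2)
uc = sqrt(0.1849 + 0.175561 + 0.005476)
uc = 0.6049

0.6049


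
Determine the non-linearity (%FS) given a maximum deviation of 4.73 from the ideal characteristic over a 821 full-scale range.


Linearity error = (max deviation / full scale) * 100%.
Linearity = (4.73 / 821) * 100
Linearity = 0.576 %FS

0.576 %FS


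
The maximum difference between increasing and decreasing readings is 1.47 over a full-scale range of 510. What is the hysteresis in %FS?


Hysteresis = (max difference / full scale) * 100%.
H = (1.47 / 510) * 100
H = 0.288 %FS

0.288 %FS


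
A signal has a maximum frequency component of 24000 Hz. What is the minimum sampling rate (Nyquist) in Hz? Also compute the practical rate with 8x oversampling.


By Nyquist theorem, fs_min = 2 * fmax.
fs_min = 2 * 24000 = 48000 Hz
Practical rate = 8 * fs_min = 8 * 48000 = 384000 Hz

fs_min = 48000 Hz, fs_practical = 384000 Hz


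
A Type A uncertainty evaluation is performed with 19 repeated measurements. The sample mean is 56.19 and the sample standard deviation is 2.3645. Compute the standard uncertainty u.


The standard uncertainty for Type A evaluation is u = s / sqrt(n).
u = 2.3645 / sqrt(19)
u = 2.3645 / 4.3589
u = 0.5425

0.5425


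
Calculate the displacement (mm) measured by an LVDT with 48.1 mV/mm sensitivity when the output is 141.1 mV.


Displacement = Vout / sensitivity.
d = 141.1 / 48.1
d = 2.933 mm

2.933 mm


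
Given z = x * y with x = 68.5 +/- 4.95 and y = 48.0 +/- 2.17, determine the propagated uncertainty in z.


For a product z = x*y, the relative uncertainty is:
uz/z = sqrt((ux/x)^2 + (uy/y)^2)
Relative uncertainties: ux/x = 4.95/68.5 = 0.072263
uy/y = 2.17/48.0 = 0.045208
z = 68.5 * 48.0 = 3288.0
uz = 3288.0 * sqrt(0.072263^2 + 0.045208^2) = 280.266

280.266


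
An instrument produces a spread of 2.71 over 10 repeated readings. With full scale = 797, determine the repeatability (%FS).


Repeatability = (spread / full scale) * 100%.
R = (2.71 / 797) * 100
R = 0.34 %FS

0.34 %FS


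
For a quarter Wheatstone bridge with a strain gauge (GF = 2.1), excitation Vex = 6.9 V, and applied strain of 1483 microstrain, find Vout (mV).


Quarter bridge output: Vout = (GF * epsilon * Vex) / 4.
Vout = (2.1 * 1483e-6 * 6.9) / 4
Vout = 0.02148867 / 4 V
Vout = 0.00537217 V = 5.3722 mV

5.3722 mV


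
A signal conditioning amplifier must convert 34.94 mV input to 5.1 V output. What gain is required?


Gain = Vout / Vin (converting to same units).
G = 5.1 V / 34.94 mV
G = 5100.0 mV / 34.94 mV
G = 145.96

145.96


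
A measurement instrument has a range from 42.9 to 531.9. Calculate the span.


Span = upper range - lower range.
Span = 531.9 - (42.9)
Span = 489.0

489.0


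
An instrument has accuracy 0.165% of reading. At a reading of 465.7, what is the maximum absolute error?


Absolute error = (accuracy% / 100) * reading.
Error = (0.165 / 100) * 465.7
Error = 0.00165 * 465.7
Error = 0.7684

0.7684


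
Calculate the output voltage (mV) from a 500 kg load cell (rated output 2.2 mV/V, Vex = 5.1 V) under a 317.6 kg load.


Vout = rated_output * Vex * (load / capacity).
Vout = 2.2 * 5.1 * (317.6 / 500)
Vout = 2.2 * 5.1 * 0.6352
Vout = 7.127 mV

7.127 mV


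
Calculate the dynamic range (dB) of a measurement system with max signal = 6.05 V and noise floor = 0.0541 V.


Dynamic range = 20 * log10(Vmax / Vnoise).
DR = 20 * log10(6.05 / 0.0541)
DR = 20 * log10(111.83)
DR = 40.97 dB

40.97 dB


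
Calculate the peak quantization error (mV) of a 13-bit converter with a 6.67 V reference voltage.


The maximum quantization error is +/- LSB/2.
LSB = Vref / 2^n = 6.67 / 8192 = 0.00081421 V
Max error = LSB / 2 = 0.00081421 / 2 = 0.0004071 V
Max error = 0.4071 mV

0.4071 mV


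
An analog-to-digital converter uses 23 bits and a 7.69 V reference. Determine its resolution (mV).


The resolution (LSB) of an ADC is Vref / 2^n.
LSB = 7.69 / 2^23
LSB = 7.69 / 8388608
LSB = 9.2e-07 V = 0.00091672 mV

0.00091672 mV


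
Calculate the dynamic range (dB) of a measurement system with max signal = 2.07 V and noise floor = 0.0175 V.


Dynamic range = 20 * log10(Vmax / Vnoise).
DR = 20 * log10(2.07 / 0.0175)
DR = 20 * log10(118.29)
DR = 41.46 dB

41.46 dB


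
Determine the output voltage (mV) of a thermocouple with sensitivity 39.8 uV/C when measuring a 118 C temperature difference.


The thermocouple output V = sensitivity * dT.
V = 39.8 uV/C * 118 C
V = 4696.4 uV
V = 4.696 mV

4.696 mV


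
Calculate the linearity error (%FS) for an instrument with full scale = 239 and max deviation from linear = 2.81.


Linearity error = (max deviation / full scale) * 100%.
Linearity = (2.81 / 239) * 100
Linearity = 1.176 %FS

1.176 %FS


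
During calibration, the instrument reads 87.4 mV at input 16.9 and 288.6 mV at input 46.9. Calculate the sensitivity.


Sensitivity = (y2 - y1) / (x2 - x1).
S = (288.6 - 87.4) / (46.9 - 16.9)
S = 201.2 / 30.0
S = 6.7067 mV/unit

6.7067 mV/unit


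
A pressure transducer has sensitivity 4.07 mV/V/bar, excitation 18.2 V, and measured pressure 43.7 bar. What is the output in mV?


Output = sensitivity * Vex * P.
Vout = 4.07 * 18.2 * 43.7
Vout = 74.074 * 43.7
Vout = 3237.03 mV

3237.03 mV


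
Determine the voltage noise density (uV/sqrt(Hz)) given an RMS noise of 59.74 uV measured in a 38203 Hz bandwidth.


Noise spectral density = Vrms / sqrt(BW).
NSD = 59.74 / sqrt(38203)
NSD = 59.74 / 195.4559
NSD = 0.3056 uV/sqrt(Hz)

0.3056 uV/sqrt(Hz)


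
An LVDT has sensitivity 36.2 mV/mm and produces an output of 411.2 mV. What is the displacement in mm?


Displacement = Vout / sensitivity.
d = 411.2 / 36.2
d = 11.359 mm

11.359 mm


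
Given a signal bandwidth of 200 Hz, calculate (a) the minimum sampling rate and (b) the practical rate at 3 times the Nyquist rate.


By Nyquist theorem, fs_min = 2 * fmax.
fs_min = 2 * 200 = 400 Hz
Practical rate = 3 * fs_min = 3 * 400 = 1200 Hz

fs_min = 400 Hz, fs_practical = 1200 Hz


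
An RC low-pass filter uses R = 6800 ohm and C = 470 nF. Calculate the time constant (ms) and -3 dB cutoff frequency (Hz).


Time constant: tau = R * C.
tau = 6800 * 4.70e-07 = 0.003196 s
tau = 3.196 ms
Cutoff frequency: fc = 1 / (2*pi*R*C).
fc = 1 / (2*pi*0.003196) = 49.8 Hz

tau = 3.196 ms, fc = 49.8 Hz


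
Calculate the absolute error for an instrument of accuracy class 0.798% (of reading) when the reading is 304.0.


Absolute error = (accuracy% / 100) * reading.
Error = (0.798 / 100) * 304.0
Error = 0.00798 * 304.0
Error = 2.4259

2.4259


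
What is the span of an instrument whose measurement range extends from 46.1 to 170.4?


Span = upper range - lower range.
Span = 170.4 - (46.1)
Span = 124.3

124.3


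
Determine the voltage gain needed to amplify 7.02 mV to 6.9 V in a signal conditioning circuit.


Gain = Vout / Vin (converting to same units).
G = 6.9 V / 7.02 mV
G = 6900.0 mV / 7.02 mV
G = 982.91

982.91


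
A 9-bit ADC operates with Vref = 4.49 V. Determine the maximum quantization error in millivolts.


The maximum quantization error is +/- LSB/2.
LSB = Vref / 2^n = 4.49 / 512 = 0.00876953 V
Max error = LSB / 2 = 0.00876953 / 2 = 0.00438477 V
Max error = 4.3848 mV

4.3848 mV


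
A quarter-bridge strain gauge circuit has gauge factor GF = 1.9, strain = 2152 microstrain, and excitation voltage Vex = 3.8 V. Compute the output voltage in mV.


Quarter bridge output: Vout = (GF * epsilon * Vex) / 4.
Vout = (1.9 * 2152e-6 * 3.8) / 4
Vout = 0.01553744 / 4 V
Vout = 0.00388436 V = 3.8844 mV

3.8844 mV


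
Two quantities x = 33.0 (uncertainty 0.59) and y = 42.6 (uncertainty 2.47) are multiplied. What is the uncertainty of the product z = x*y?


For a product z = x*y, the relative uncertainty is:
uz/z = sqrt((ux/x)^2 + (uy/y)^2)
Relative uncertainties: ux/x = 0.59/33.0 = 0.017879
uy/y = 2.47/42.6 = 0.057981
z = 33.0 * 42.6 = 1405.8
uz = 1405.8 * sqrt(0.017879^2 + 0.057981^2) = 85.297

85.297


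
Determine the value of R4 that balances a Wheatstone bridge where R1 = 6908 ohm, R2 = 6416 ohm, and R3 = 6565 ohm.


At balance: R1*R4 = R2*R3, so R4 = R2*R3/R1.
R4 = 6416 * 6565 / 6908
R4 = 42121040 / 6908
R4 = 6097.43 ohm

6097.43 ohm


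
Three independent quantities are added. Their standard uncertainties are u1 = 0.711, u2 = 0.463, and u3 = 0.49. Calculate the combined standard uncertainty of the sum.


For a sum of independent quantities, uc = sqrt(u1^2 + u2^2 + u3^2).
uc = sqrt(0.711^2 + 0.463^2 + 0.49^2)
uc = sqrt(0.505521 + 0.214369 + 0.2401)
uc = 0.9798

0.9798


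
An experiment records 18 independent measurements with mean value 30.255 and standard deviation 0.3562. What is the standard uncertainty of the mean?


The standard uncertainty for Type A evaluation is u = s / sqrt(n).
u = 0.3562 / sqrt(18)
u = 0.3562 / 4.2426
u = 0.084

0.084


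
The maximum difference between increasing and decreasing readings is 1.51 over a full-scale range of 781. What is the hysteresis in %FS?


Hysteresis = (max difference / full scale) * 100%.
H = (1.51 / 781) * 100
H = 0.193 %FS

0.193 %FS


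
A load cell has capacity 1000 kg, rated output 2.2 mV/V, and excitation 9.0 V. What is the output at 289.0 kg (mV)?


Vout = rated_output * Vex * (load / capacity).
Vout = 2.2 * 9.0 * (289.0 / 1000)
Vout = 2.2 * 9.0 * 0.289
Vout = 5.722 mV

5.722 mV


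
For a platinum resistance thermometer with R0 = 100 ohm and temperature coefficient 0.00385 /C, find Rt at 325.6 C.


The RTD equation: Rt = R0 * (1 + alpha * T).
Rt = 100 * (1 + 0.00385 * 325.6)
Rt = 100 * (1 + 1.25356)
Rt = 100 * 2.25356
Rt = 225.356 ohm

225.356 ohm


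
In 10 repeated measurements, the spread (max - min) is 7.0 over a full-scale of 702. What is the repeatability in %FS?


Repeatability = (spread / full scale) * 100%.
R = (7.0 / 702) * 100
R = 0.997 %FS

0.997 %FS


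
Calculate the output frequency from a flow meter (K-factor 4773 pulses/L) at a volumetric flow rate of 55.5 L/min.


Frequency = K * Q / 60 (converting L/min to L/s).
f = 4773 * 55.5 / 60
f = 264901.5 / 60
f = 4415.02 Hz

4415.02 Hz


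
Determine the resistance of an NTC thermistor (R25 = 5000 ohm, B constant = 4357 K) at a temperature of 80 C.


NTC thermistor equation: Rt = R25 * exp(B * (1/T - 1/T25)).
T in Kelvin: 353.15 K, T25 = 298.15 K
1/T - 1/T25 = 1/353.15 - 1/298.15 = -0.00052236
B * (1/T - 1/T25) = 4357 * -0.00052236 = -2.2759
Rt = 5000 * exp(-2.2759) = 513.5 ohm

513.5 ohm


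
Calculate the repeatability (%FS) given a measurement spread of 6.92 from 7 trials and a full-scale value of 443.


Repeatability = (spread / full scale) * 100%.
R = (6.92 / 443) * 100
R = 1.562 %FS

1.562 %FS


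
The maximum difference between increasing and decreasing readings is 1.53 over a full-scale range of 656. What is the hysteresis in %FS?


Hysteresis = (max difference / full scale) * 100%.
H = (1.53 / 656) * 100
H = 0.233 %FS

0.233 %FS


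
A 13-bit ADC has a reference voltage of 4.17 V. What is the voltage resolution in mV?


The resolution (LSB) of an ADC is Vref / 2^n.
LSB = 4.17 / 2^13
LSB = 4.17 / 8192
LSB = 0.00050903 V = 0.5090332 mV

0.5090332 mV
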